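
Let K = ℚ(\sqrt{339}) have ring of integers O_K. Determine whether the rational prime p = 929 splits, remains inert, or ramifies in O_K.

d = 339 ≡ 3 (mod 4), so O_K = ℤ[√339] and disc(K) = 4d = 1356.
Since gcd(929, 1356) = 1 the prime 929 does not ramify.
(339/929) = 339^464 mod 929 = 928, giving Legendre symbol -1.
d is a non-residue mod p, hence 929 remains inert in O_K.

929 remains inert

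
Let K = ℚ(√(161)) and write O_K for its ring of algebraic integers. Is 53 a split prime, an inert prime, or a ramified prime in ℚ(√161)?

Since 161 ≡ 1 mod 4, the ring of integers is ℤ[(1+√161)/2] with discriminant 161.
Since gcd(53, 161) = 1 the prime 53 does not ramify.
Euler's criterion: 161^26 mod 53 = 52. Thus (161|53) = -1.
(161/53) = -1, so 53 is inert.

p is inert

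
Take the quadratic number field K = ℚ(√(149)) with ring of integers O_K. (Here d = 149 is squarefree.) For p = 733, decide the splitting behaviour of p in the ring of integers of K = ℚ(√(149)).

remains prime (inert)

d = 149 ≡ 1 (mod 4), so O_K = ℤ[(1+√149)/2] and disc(K) = d = 149.
disc(K) = 149 is not divisible by 733; 733 is unramified.
Euler's criterion: 149^366 mod 733 = 732. Thus (149|733) = -1.
d is a non-residue mod p, hence 733 remains inert in O_K.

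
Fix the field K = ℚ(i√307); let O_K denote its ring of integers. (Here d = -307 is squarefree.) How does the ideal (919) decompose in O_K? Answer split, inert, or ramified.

split

d = -307 ≡ 1 (mod 4), so O_K = ℤ[(1+√-307)/2] and disc(K) = d = -307.
919 ∤ -307, so 919 is unramified.
Euler's criterion: (-307)^459 mod 919 = 1. Thus (-307|919) = 1.
d is a quadratic residue mod p, hence 919 splits in O_K.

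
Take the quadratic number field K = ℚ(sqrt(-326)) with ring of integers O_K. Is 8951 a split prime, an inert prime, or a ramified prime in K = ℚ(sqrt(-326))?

inert — (8951) stays prime in O_K

d = -326 ≡ 2 (mod 4), so O_K = ℤ[√-326] and disc(K) = 4d = -1304.
8951 ∤ -1304, so 8951 is unramified.
Legendre symbol by Euler's criterion: (-326/8951) ≡ (-326)^4475 ≡ 8950 (mod 8951), i.e. (-326/8951) = -1.
(-326/8951) = -1, so 8951 is inert.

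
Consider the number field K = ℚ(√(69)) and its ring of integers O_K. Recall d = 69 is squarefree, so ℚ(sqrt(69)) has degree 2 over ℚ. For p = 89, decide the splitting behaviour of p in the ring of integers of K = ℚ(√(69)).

89 splits in O_K

69 mod 4 = 1, hence disc K = 69 and O_K = ℤ[(1+√69)/2].
disc(K) = 69 is not divisible by 89; 89 is unramified.
(69/89) = 69^44 mod 89 = 1, giving Legendre symbol 1.
(69/89) = 1, so 89 splits.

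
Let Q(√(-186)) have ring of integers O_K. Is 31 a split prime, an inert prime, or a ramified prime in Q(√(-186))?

ramifies in O_K

Since -186 ≢ 1 mod 4, the ring of integers is ℤ[√-186] with discriminant 4·(-186) = -744.
Ramification test: 31 | -744. The prime 31 ramifies in K.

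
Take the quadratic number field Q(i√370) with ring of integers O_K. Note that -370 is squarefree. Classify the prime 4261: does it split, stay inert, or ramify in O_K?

p splits

d = -370 ≡ 2 (mod 4), so O_K = ℤ[√-370] and disc(K) = 4d = -1480.
4261 ∤ -1480, so 4261 is unramified.
Compute (-370/4261) via Euler: 3891^((4261-1)/2) mod 4261 = 1, so (-370/4261) = 1.
(-370/4261) = 1, so 4261 splits.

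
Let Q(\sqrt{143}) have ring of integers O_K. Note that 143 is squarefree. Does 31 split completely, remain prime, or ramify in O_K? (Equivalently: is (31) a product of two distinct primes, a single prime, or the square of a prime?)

31 splits in O_K

Since 143 ≢ 1 mod 4, the ring of integers is ℤ[√143] with discriminant 4·143 = 572.
31 ∤ 572, so 31 is unramified.
(143/31) = 19^15 mod 31 = 1, giving Legendre symbol 1.
Legendre symbol 1 ⇒ 31 is split.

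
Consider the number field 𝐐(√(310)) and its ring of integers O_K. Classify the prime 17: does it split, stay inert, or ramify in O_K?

310 mod 4 = 2, hence disc K = 4·310 = 1240 and O_K = ℤ[√310].
17 ∤ 1240, so 17 is unramified.
Legendre symbol by Euler's criterion: (310/17) ≡ 310^8 ≡ 1 (mod 17), i.e. (310/17) = 1.
Legendre symbol 1 ⇒ 17 is split.

p splits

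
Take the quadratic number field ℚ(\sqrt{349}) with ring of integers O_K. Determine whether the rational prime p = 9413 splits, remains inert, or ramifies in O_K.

inert — (9413) stays prime in O_K

Since 349 ≡ 1 mod 4, the ring of integers is ℤ[(1+√349)/2] with discriminant 349.
9413 ∤ 349, so 9413 is unramified.
Legendre symbol by Euler's criterion: (349/9413) ≡ 349^4706 ≡ 9412 (mod 9413), i.e. (349/9413) = -1.
(349/9413) = -1, so 9413 is inert.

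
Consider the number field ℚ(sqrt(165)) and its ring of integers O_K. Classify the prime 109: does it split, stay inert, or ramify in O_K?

Since 165 ≡ 1 mod 4, the ring of integers is ℤ[(1+√165)/2] with discriminant 165.
disc(K) = 165 is not divisible by 109; 109 is unramified.
(165/109) = 56^54 mod 109 = 108, giving Legendre symbol -1.
Legendre symbol -1 ⇒ 109 is inert.

inert — (109) stays prime in O_K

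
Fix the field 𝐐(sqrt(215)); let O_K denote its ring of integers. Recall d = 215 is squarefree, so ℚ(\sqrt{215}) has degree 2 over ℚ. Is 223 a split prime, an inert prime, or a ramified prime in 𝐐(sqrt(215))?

215 mod 4 = 3, hence disc K = 4·215 = 860 and O_K = ℤ[√215].
disc(K) = 860 is not divisible by 223; 223 is unramified.
Euler's criterion: 215^111 mod 223 = 222. Thus (215|223) = -1.
(215/223) = -1, so 223 is inert.

remains prime (inert)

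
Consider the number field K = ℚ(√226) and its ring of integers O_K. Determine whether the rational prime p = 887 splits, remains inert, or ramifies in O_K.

d = 226 ≡ 2 (mod 4), so O_K = ℤ[√226] and disc(K) = 4d = 904.
887 ∤ 904, so 887 is unramified.
Legendre symbol by Euler's criterion: (226/887) ≡ 226^443 ≡ 886 (mod 887), i.e. (226/887) = -1.
(226/887) = -1, so 887 is inert.

p is inert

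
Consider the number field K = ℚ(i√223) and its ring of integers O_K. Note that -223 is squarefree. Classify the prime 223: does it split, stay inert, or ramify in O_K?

ramified

-223 mod 4 = 1, hence disc K = -223 and O_K = ℤ[(1+√-223)/2].
223 divides disc(K) = -223, so 223 ramifies.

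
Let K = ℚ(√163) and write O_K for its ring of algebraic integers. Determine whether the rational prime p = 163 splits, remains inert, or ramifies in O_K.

163 mod 4 = 3, hence disc K = 4·163 = 652 and O_K = ℤ[√163].
disc(K) = 652 = 163·4, so p = 163 is ramified.

ramified — (163) = 𝔭²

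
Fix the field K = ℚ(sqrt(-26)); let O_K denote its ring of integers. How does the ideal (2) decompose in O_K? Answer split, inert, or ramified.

Since -26 ≢ 1 mod 4, the ring of integers is ℤ[√-26] with discriminant 4·(-26) = -104.
2 divides disc(K) = -104, so 2 ramifies.

2 is ramified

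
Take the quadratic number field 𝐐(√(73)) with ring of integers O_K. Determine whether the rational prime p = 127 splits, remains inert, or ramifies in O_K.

73 mod 4 = 1, hence disc K = 73 and O_K = ℤ[(1+√73)/2].
disc(K) = 73 is not divisible by 127; 127 is unramified.
Legendre symbol by Euler's criterion: (73/127) ≡ 73^63 ≡ 1 (mod 127), i.e. (73/127) = 1.
Legendre symbol 1 ⇒ 127 is split.

split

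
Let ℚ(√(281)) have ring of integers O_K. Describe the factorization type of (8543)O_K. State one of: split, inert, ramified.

d = 281 ≡ 1 (mod 4), so O_K = ℤ[(1+√281)/2] and disc(K) = d = 281.
Since gcd(8543, 281) = 1 the prime 8543 does not ramify.
Legendre symbol by Euler's criterion: (281/8543) ≡ 281^4271 ≡ 8542 (mod 8543), i.e. (281/8543) = -1.
(281/8543) = -1, so 8543 is inert.

p is inert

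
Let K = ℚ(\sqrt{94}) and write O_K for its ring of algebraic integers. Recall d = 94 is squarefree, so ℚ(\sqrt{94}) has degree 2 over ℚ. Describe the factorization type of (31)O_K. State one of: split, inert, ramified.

p splits

94 mod 4 = 2, hence disc K = 4·94 = 376 and O_K = ℤ[√94].
31 ∤ 376, so 31 is unramified.
Compute (94/31) via Euler: 1^((31-1)/2) mod 31 = 1, so (94/31) = 1.
Legendre symbol 1 ⇒ 31 is split.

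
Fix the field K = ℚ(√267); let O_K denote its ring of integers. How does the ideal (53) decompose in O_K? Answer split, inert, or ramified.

inert

267 mod 4 = 3, hence disc K = 4·267 = 1068 and O_K = ℤ[√267].
53 ∤ 1068, so 53 is unramified.
(267/53) = 2^26 mod 53 = 52, giving Legendre symbol -1.
d is a non-residue mod p, hence 53 remains inert in O_K.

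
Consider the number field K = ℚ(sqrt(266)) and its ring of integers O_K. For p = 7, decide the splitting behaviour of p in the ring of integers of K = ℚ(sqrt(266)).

d = 266 ≡ 2 (mod 4), so O_K = ℤ[√266] and disc(K) = 4d = 1064.
Ramification test: 7 | 1064. The prime 7 ramifies in K.

ramified — (7) = 𝔭²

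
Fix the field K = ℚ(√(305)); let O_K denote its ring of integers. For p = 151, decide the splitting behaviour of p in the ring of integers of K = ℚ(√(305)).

305 mod 4 = 1, hence disc K = 305 and O_K = ℤ[(1+√305)/2].
151 ∤ 305, so 151 is unramified.
Legendre symbol by Euler's criterion: (305/151) ≡ 305^75 ≡ 150 (mod 151), i.e. (305/151) = -1.
(305/151) = -1, so 151 is inert.

inert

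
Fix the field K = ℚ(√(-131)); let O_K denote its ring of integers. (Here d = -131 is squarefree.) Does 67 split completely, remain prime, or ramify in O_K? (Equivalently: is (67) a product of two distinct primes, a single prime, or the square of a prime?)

Since -131 ≡ 1 mod 4, the ring of integers is ℤ[(1+√-131)/2] with discriminant -131.
67 ∤ -131, so 67 is unramified.
Compute (-131/67) via Euler: 3^((67-1)/2) mod 67 = 66, so (-131/67) = -1.
d is a non-residue mod p, hence 67 remains inert in O_K.

remains prime (inert)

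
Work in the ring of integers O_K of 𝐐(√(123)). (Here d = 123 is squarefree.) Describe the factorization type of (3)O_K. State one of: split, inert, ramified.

123 mod 4 = 3, hence disc K = 4·123 = 492 and O_K = ℤ[√123].
3 divides disc(K) = 492, so 3 ramifies.

3 is ramified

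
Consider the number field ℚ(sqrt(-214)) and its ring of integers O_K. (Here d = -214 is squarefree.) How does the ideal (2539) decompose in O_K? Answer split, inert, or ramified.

splits completely

Since -214 ≢ 1 mod 4, the ring of integers is ℤ[√-214] with discriminant 4·(-214) = -856.
Since gcd(2539, -856) = 1 the prime 2539 does not ramify.
Euler's criterion: (-214)^1269 mod 2539 = 1. Thus (-214|2539) = 1.
d is a quadratic residue mod p, hence 2539 splits in O_K.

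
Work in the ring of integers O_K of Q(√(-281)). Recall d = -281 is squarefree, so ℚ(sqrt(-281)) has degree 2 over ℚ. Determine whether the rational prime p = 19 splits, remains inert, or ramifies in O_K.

splits completely

Since -281 ≢ 1 mod 4, the ring of integers is ℤ[√-281] with discriminant 4·(-281) = -1124.
19 ∤ -1124, so 19 is unramified.
Euler's criterion: (-281)^9 mod 19 = 1. Thus (-281|19) = 1.
d is a quadratic residue mod p, hence 19 splits in O_K.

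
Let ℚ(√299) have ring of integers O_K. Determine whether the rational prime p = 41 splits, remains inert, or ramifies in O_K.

remains prime (inert)

d = 299 ≡ 3 (mod 4), so O_K = ℤ[√299] and disc(K) = 4d = 1196.
disc(K) = 1196 is not divisible by 41; 41 is unramified.
Legendre symbol by Euler's criterion: (299/41) ≡ 299^20 ≡ 40 (mod 41), i.e. (299/41) = -1.
(299/41) = -1, so 41 is inert.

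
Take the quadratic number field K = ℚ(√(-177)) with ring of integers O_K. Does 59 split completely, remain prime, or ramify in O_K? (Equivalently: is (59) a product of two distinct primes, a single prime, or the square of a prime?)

d = -177 ≡ 3 (mod 4), so O_K = ℤ[√-177] and disc(K) = 4d = -708.
Ramification test: 59 | -708. The prime 59 ramifies in K.

p ramifies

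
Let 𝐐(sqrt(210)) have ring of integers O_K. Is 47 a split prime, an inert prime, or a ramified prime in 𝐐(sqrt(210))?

remains prime (inert)

210 mod 4 = 2, hence disc K = 4·210 = 840 and O_K = ℤ[√210].
47 ∤ 840, so 47 is unramified.
(210/47) = 22^23 mod 47 = 46, giving Legendre symbol -1.
d is a non-residue mod p, hence 47 remains inert in O_K.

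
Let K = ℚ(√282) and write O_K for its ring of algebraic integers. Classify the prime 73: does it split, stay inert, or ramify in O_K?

remains prime (inert)

d = 282 ≡ 2 (mod 4), so O_K = ℤ[√282] and disc(K) = 4d = 1128.
73 ∤ 1128, so 73 is unramified.
(282/73) = 63^36 mod 73 = 72, giving Legendre symbol -1.
Legendre symbol -1 ⇒ 73 is inert.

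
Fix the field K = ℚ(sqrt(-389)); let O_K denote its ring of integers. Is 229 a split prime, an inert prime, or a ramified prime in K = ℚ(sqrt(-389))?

229 remains inert

-389 mod 4 = 3, hence disc K = 4·(-389) = -1556 and O_K = ℤ[√-389].
Since gcd(229, -1556) = 1 the prime 229 does not ramify.
Euler's criterion: (-389)^114 mod 229 = 228. Thus (-389|229) = -1.
d is a non-residue mod p, hence 229 remains inert in O_K.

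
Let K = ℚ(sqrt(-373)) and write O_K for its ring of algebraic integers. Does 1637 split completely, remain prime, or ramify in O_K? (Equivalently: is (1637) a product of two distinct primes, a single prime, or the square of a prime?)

inert

d = -373 ≡ 3 (mod 4), so O_K = ℤ[√-373] and disc(K) = 4d = -1492.
Since gcd(1637, -1492) = 1 the prime 1637 does not ramify.
Euler's criterion: (-373)^818 mod 1637 = 1636. Thus (-373|1637) = -1.
(-373/1637) = -1, so 1637 is inert.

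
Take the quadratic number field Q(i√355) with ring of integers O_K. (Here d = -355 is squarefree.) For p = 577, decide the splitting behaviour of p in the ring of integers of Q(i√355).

-355 mod 4 = 1, hence disc K = -355 and O_K = ℤ[(1+√-355)/2].
Since gcd(577, -355) = 1 the prime 577 does not ramify.
(-355/577) = 222^288 mod 577 = 576, giving Legendre symbol -1.
(-355/577) = -1, so 577 is inert.

inert — (577) stays prime in O_K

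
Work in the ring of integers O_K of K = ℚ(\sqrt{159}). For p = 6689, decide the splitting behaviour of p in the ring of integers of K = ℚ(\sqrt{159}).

remains prime (inert)

159 mod 4 = 3, hence disc K = 4·159 = 636 and O_K = ℤ[√159].
Since gcd(6689, 636) = 1 the prime 6689 does not ramify.
Compute (159/6689) via Euler: 159^((6689-1)/2) mod 6689 = 6688, so (159/6689) = -1.
Legendre symbol -1 ⇒ 6689 is inert.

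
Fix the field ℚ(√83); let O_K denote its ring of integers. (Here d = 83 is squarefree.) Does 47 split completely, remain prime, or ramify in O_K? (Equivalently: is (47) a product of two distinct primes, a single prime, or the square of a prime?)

47 splits in O_K

83 mod 4 = 3, hence disc K = 4·83 = 332 and O_K = ℤ[√83].
disc(K) = 332 is not divisible by 47; 47 is unramified.
Euler's criterion: 83^23 mod 47 = 1. Thus (83|47) = 1.
d is a quadratic residue mod p, hence 47 splits in O_K.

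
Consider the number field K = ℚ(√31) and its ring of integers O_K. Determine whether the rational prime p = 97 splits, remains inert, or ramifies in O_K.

Since 31 ≢ 1 mod 4, the ring of integers is ℤ[√31] with discriminant 4·31 = 124.
97 ∤ 124, so 97 is unramified.
Legendre symbol by Euler's criterion: (31/97) ≡ 31^48 ≡ 1 (mod 97), i.e. (31/97) = 1.
Legendre symbol 1 ⇒ 97 is split.

p splits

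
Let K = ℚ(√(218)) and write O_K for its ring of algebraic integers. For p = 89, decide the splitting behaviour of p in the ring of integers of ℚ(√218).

218 mod 4 = 2, hence disc K = 4·218 = 872 and O_K = ℤ[√218].
disc(K) = 872 is not divisible by 89; 89 is unramified.
Euler's criterion: 218^44 mod 89 = 1. Thus (218|89) = 1.
d is a quadratic residue mod p, hence 89 splits in O_K.

p splits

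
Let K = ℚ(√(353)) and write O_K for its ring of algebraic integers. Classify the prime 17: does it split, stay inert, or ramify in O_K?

d = 353 ≡ 1 (mod 4), so O_K = ℤ[(1+√353)/2] and disc(K) = d = 353.
Since gcd(17, 353) = 1 the prime 17 does not ramify.
(353/17) = 13^8 mod 17 = 1, giving Legendre symbol 1.
Legendre symbol 1 ⇒ 17 is split.

splits completely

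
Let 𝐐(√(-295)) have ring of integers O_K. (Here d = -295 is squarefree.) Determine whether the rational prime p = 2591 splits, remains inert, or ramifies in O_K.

inert — (2591) stays prime in O_K

-295 mod 4 = 1, hence disc K = -295 and O_K = ℤ[(1+√-295)/2].
2591 ∤ -295, so 2591 is unramified.
(-295/2591) = 2296^1295 mod 2591 = 2590, giving Legendre symbol -1.
(-295/2591) = -1, so 2591 is inert.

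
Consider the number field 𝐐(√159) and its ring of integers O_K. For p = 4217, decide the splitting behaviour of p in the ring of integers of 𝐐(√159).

159 mod 4 = 3, hence disc K = 4·159 = 636 and O_K = ℤ[√159].
Since gcd(4217, 636) = 1 the prime 4217 does not ramify.
Euler's criterion: 159^2108 mod 4217 = 1. Thus (159|4217) = 1.
Legendre symbol 1 ⇒ 4217 is split.

split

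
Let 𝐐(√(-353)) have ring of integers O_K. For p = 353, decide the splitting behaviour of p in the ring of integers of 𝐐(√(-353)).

d = -353 ≡ 3 (mod 4), so O_K = ℤ[√-353] and disc(K) = 4d = -1412.
Ramification test: 353 | -1412. The prime 353 ramifies in K.

p ramifies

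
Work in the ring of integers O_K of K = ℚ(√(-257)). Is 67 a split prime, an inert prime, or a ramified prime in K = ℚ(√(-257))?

inert

Since -257 ≢ 1 mod 4, the ring of integers is ℤ[√-257] with discriminant 4·(-257) = -1028.
67 ∤ -1028, so 67 is unramified.
Legendre symbol by Euler's criterion: (-257/67) ≡ (-257)^33 ≡ 66 (mod 67), i.e. (-257/67) = -1.
d is a non-residue mod p, hence 67 remains inert in O_K.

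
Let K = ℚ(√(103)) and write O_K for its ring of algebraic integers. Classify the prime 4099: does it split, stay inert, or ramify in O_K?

p is inert

103 mod 4 = 3, hence disc K = 4·103 = 412 and O_K = ℤ[√103].
4099 ∤ 412, so 4099 is unramified.
(103/4099) = 103^2049 mod 4099 = 4098, giving Legendre symbol -1.
d is a non-residue mod p, hence 4099 remains inert in O_K.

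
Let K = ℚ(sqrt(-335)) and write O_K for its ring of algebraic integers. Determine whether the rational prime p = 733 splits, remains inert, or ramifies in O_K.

d = -335 ≡ 1 (mod 4), so O_K = ℤ[(1+√-335)/2] and disc(K) = d = -335.
Since gcd(733, -335) = 1 the prime 733 does not ramify.
Compute (-335/733) via Euler: 398^((733-1)/2) mod 733 = 1, so (-335/733) = 1.
Legendre symbol 1 ⇒ 733 is split.

split — (733) = 𝔭₁𝔭₂ with 𝔭₁ ≠ 𝔭₂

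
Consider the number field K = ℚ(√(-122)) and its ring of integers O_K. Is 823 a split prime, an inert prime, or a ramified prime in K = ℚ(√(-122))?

d = -122 ≡ 2 (mod 4), so O_K = ℤ[√-122] and disc(K) = 4d = -488.
disc(K) = -488 is not divisible by 823; 823 is unramified.
Euler's criterion: (-122)^411 mod 823 = 1. Thus (-122|823) = 1.
d is a quadratic residue mod p, hence 823 splits in O_K.

splits completely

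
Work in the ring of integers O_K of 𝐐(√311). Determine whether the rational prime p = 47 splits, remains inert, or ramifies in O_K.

remains prime (inert)

311 mod 4 = 3, hence disc K = 4·311 = 1244 and O_K = ℤ[√311].
disc(K) = 1244 is not divisible by 47; 47 is unramified.
Euler's criterion: 311^23 mod 47 = 46. Thus (311|47) = -1.
(311/47) = -1, so 47 is inert.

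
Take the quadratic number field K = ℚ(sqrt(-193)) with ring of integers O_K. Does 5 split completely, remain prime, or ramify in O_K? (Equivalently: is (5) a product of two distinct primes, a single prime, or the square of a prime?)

d = -193 ≡ 3 (mod 4), so O_K = ℤ[√-193] and disc(K) = 4d = -772.
Since gcd(5, -772) = 1 the prime 5 does not ramify.
Legendre symbol by Euler's criterion: (-193/5) ≡ (-193)^2 ≡ 4 (mod 5), i.e. (-193/5) = -1.
d is a non-residue mod p, hence 5 remains inert in O_K.

5 remains inert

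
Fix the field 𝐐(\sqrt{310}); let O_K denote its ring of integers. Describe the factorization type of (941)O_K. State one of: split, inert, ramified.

310 mod 4 = 2, hence disc K = 4·310 = 1240 and O_K = ℤ[√310].
disc(K) = 1240 is not divisible by 941; 941 is unramified.
Euler's criterion: 310^470 mod 941 = 1. Thus (310|941) = 1.
(310/941) = 1, so 941 splits.

p splits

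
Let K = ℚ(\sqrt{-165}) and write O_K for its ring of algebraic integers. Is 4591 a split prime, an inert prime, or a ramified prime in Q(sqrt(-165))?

-165 mod 4 = 3, hence disc K = 4·(-165) = -660 and O_K = ℤ[√-165].
4591 ∤ -660, so 4591 is unramified.
Euler's criterion: (-165)^2295 mod 4591 = 4590. Thus (-165|4591) = -1.
Legendre symbol -1 ⇒ 4591 is inert.

inert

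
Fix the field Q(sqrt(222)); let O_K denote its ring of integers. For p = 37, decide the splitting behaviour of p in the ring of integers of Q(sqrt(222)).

ramified

222 mod 4 = 2, hence disc K = 4·222 = 888 and O_K = ℤ[√222].
37 divides disc(K) = 888, so 37 ramifies.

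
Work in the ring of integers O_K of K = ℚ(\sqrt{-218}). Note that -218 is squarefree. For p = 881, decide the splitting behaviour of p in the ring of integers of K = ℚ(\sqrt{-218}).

d = -218 ≡ 2 (mod 4), so O_K = ℤ[√-218] and disc(K) = 4d = -872.
Since gcd(881, -872) = 1 the prime 881 does not ramify.
Legendre symbol by Euler's criterion: (-218/881) ≡ (-218)^440 ≡ 1 (mod 881), i.e. (-218/881) = 1.
Legendre symbol 1 ⇒ 881 is split.

splits completely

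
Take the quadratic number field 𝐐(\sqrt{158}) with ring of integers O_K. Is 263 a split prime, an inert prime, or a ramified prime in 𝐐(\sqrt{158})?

Since 158 ≢ 1 mod 4, the ring of integers is ℤ[√158] with discriminant 4·158 = 632.
Since gcd(263, 632) = 1 the prime 263 does not ramify.
Compute (158/263) via Euler: 158^((263-1)/2) mod 263 = 262, so (158/263) = -1.
(158/263) = -1, so 263 is inert.

inert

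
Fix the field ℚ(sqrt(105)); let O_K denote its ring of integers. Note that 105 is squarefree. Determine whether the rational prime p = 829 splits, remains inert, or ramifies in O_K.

Since 105 ≡ 1 mod 4, the ring of integers is ℤ[(1+√105)/2] with discriminant 105.
Since gcd(829, 105) = 1 the prime 829 does not ramify.
(105/829) = 105^414 mod 829 = 828, giving Legendre symbol -1.
d is a non-residue mod p, hence 829 remains inert in O_K.

829 remains inert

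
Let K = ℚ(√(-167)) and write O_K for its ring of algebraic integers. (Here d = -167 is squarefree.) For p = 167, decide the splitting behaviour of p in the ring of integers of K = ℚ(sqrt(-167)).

ramified — (167) = 𝔭²

Since -167 ≡ 1 mod 4, the ring of integers is ℤ[(1+√-167)/2] with discriminant -167.
Ramification test: 167 | -167. The prime 167 ramifies in K.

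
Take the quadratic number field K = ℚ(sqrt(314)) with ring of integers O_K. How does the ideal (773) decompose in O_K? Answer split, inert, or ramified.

773 remains inert

d = 314 ≡ 2 (mod 4), so O_K = ℤ[√314] and disc(K) = 4d = 1256.
disc(K) = 1256 is not divisible by 773; 773 is unramified.
(314/773) = 314^386 mod 773 = 772, giving Legendre symbol -1.
d is a non-residue mod p, hence 773 remains inert in O_K.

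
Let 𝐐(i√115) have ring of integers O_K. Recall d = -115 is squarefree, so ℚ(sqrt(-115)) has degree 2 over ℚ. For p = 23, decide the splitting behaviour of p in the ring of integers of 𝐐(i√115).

d = -115 ≡ 1 (mod 4), so O_K = ℤ[(1+√-115)/2] and disc(K) = d = -115.
23 divides disc(K) = -115, so 23 ramifies.

ramifies in O_K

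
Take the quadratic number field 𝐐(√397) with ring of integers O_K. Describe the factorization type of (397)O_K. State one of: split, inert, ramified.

d = 397 ≡ 1 (mod 4), so O_K = ℤ[(1+√397)/2] and disc(K) = d = 397.
397 divides disc(K) = 397, so 397 ramifies.

397 is ramified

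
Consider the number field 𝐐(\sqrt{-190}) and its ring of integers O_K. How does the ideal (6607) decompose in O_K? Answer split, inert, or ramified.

d = -190 ≡ 2 (mod 4), so O_K = ℤ[√-190] and disc(K) = 4d = -760.
6607 ∤ -760, so 6607 is unramified.
(-190/6607) = 6417^3303 mod 6607 = 1, giving Legendre symbol 1.
d is a quadratic residue mod p, hence 6607 splits in O_K.

split — (6607) = 𝔭₁𝔭₂ with 𝔭₁ ≠ 𝔭₂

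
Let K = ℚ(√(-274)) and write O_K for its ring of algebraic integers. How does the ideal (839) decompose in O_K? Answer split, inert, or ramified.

inert

d = -274 ≡ 2 (mod 4), so O_K = ℤ[√-274] and disc(K) = 4d = -1096.
disc(K) = -1096 is not divisible by 839; 839 is unramified.
Compute (-274/839) via Euler: 565^((839-1)/2) mod 839 = 838, so (-274/839) = -1.
Legendre symbol -1 ⇒ 839 is inert.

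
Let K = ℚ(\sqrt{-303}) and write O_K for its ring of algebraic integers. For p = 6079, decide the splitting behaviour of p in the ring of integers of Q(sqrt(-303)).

p splits

d = -303 ≡ 1 (mod 4), so O_K = ℤ[(1+√-303)/2] and disc(K) = d = -303.
6079 ∤ -303, so 6079 is unramified.
Legendre symbol by Euler's criterion: (-303/6079) ≡ (-303)^3039 ≡ 1 (mod 6079), i.e. (-303/6079) = 1.
Legendre symbol 1 ⇒ 6079 is split.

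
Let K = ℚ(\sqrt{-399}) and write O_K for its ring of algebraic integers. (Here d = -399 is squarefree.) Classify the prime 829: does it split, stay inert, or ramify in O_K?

-399 mod 4 = 1, hence disc K = -399 and O_K = ℤ[(1+√-399)/2].
Since gcd(829, -399) = 1 the prime 829 does not ramify.
(-399/829) = 430^414 mod 829 = 1, giving Legendre symbol 1.
Legendre symbol 1 ⇒ 829 is split.

split — (829) = 𝔭₁𝔭₂ with 𝔭₁ ≠ 𝔭₂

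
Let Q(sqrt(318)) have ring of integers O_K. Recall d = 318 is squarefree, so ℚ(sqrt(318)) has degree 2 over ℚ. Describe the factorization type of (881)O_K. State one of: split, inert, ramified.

Since 318 ≢ 1 mod 4, the ring of integers is ℤ[√318] with discriminant 4·318 = 1272.
disc(K) = 1272 is not divisible by 881; 881 is unramified.
Euler's criterion: 318^440 mod 881 = 1. Thus (318|881) = 1.
(318/881) = 1, so 881 splits.

p splits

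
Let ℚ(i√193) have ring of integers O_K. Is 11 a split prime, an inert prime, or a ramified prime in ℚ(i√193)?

Since -193 ≢ 1 mod 4, the ring of integers is ℤ[√-193] with discriminant 4·(-193) = -772.
11 ∤ -772, so 11 is unramified.
Euler's criterion: (-193)^5 mod 11 = 1. Thus (-193|11) = 1.
Legendre symbol 1 ⇒ 11 is split.

splits completely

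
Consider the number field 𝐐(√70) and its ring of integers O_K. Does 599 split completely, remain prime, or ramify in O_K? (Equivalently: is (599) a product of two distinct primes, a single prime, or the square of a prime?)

70 mod 4 = 2, hence disc K = 4·70 = 280 and O_K = ℤ[√70].
disc(K) = 280 is not divisible by 599; 599 is unramified.
(70/599) = 70^299 mod 599 = 598, giving Legendre symbol -1.
d is a non-residue mod p, hence 599 remains inert in O_K.

p is inert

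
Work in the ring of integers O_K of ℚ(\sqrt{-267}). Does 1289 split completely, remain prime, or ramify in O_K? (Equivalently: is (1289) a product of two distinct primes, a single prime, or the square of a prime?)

1289 splits in O_K

Since -267 ≡ 1 mod 4, the ring of integers is ℤ[(1+√-267)/2] with discriminant -267.
1289 ∤ -267, so 1289 is unramified.
Compute (-267/1289) via Euler: 1022^((1289-1)/2) mod 1289 = 1, so (-267/1289) = 1.
d is a quadratic residue mod p, hence 1289 splits in O_K.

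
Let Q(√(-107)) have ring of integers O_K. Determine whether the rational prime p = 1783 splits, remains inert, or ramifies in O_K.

Since -107 ≡ 1 mod 4, the ring of integers is ℤ[(1+√-107)/2] with discriminant -107.
1783 ∤ -107, so 1783 is unramified.
(-107/1783) = 1676^891 mod 1783 = 1782, giving Legendre symbol -1.
(-107/1783) = -1, so 1783 is inert.

inert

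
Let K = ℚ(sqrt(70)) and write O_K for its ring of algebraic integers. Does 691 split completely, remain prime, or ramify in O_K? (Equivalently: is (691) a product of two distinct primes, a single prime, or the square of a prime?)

inert

70 mod 4 = 2, hence disc K = 4·70 = 280 and O_K = ℤ[√70].
Since gcd(691, 280) = 1 the prime 691 does not ramify.
(70/691) = 70^345 mod 691 = 690, giving Legendre symbol -1.
d is a non-residue mod p, hence 691 remains inert in O_K.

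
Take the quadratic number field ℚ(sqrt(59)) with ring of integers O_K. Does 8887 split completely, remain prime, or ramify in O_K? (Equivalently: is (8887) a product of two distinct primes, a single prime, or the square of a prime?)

59 mod 4 = 3, hence disc K = 4·59 = 236 and O_K = ℤ[√59].
Since gcd(8887, 236) = 1 the prime 8887 does not ramify.
Compute (59/8887) via Euler: 59^((8887-1)/2) mod 8887 = 1, so (59/8887) = 1.
Legendre symbol 1 ⇒ 8887 is split.

p splits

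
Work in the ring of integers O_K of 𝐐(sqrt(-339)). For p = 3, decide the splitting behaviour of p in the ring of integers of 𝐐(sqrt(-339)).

ramifies in O_K

d = -339 ≡ 1 (mod 4), so O_K = ℤ[(1+√-339)/2] and disc(K) = d = -339.
disc(K) = -339 = 3·(-113), so p = 3 is ramified.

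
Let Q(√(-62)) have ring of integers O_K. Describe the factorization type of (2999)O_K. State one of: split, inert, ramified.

-62 mod 4 = 2, hence disc K = 4·(-62) = -248 and O_K = ℤ[√-62].
2999 ∤ -248, so 2999 is unramified.
(-62/2999) = 2937^1499 mod 2999 = 2998, giving Legendre symbol -1.
Legendre symbol -1 ⇒ 2999 is inert.

2999 remains inert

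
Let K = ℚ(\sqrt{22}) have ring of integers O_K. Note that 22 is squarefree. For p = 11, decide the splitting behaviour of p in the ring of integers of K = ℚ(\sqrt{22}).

ramified

Since 22 ≢ 1 mod 4, the ring of integers is ℤ[√22] with discriminant 4·22 = 88.
11 divides disc(K) = 88, so 11 ramifies.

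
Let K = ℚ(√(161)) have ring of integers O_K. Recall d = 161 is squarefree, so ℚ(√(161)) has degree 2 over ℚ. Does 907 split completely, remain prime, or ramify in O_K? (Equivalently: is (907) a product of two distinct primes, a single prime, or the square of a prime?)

inert — (907) stays prime in O_K

161 mod 4 = 1, hence disc K = 161 and O_K = ℤ[(1+√161)/2].
disc(K) = 161 is not divisible by 907; 907 is unramified.
Compute (161/907) via Euler: 161^((907-1)/2) mod 907 = 906, so (161/907) = -1.
Legendre symbol -1 ⇒ 907 is inert.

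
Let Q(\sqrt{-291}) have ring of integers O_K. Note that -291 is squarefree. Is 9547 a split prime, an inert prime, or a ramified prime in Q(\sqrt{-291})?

Since -291 ≡ 1 mod 4, the ring of integers is ℤ[(1+√-291)/2] with discriminant -291.
disc(K) = -291 is not divisible by 9547; 9547 is unramified.
Euler's criterion: (-291)^4773 mod 9547 = 9546. Thus (-291|9547) = -1.
Legendre symbol -1 ⇒ 9547 is inert.

inert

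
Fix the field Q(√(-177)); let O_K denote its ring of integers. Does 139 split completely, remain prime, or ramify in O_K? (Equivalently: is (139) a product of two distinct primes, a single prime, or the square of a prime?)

-177 mod 4 = 3, hence disc K = 4·(-177) = -708 and O_K = ℤ[√-177].
Since gcd(139, -708) = 1 the prime 139 does not ramify.
Euler's criterion: (-177)^69 mod 139 = 138. Thus (-177|139) = -1.
(-177/139) = -1, so 139 is inert.

inert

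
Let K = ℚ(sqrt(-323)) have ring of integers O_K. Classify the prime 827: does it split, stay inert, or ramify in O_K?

Since -323 ≡ 1 mod 4, the ring of integers is ℤ[(1+√-323)/2] with discriminant -323.
disc(K) = -323 is not divisible by 827; 827 is unramified.
Compute (-323/827) via Euler: 504^((827-1)/2) mod 827 = 1, so (-323/827) = 1.
Legendre symbol 1 ⇒ 827 is split.

827 splits in O_K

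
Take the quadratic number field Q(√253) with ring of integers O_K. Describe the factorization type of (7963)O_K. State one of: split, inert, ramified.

split — (7963) = 𝔭₁𝔭₂ with 𝔭₁ ≠ 𝔭₂

d = 253 ≡ 1 (mod 4), so O_K = ℤ[(1+√253)/2] and disc(K) = d = 253.
disc(K) = 253 is not divisible by 7963; 7963 is unramified.
Compute (253/7963) via Euler: 253^((7963-1)/2) mod 7963 = 1, so (253/7963) = 1.
Legendre symbol 1 ⇒ 7963 is split.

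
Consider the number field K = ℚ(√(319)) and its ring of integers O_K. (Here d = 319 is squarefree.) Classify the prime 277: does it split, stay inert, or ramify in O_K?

d = 319 ≡ 3 (mod 4), so O_K = ℤ[√319] and disc(K) = 4d = 1276.
Since gcd(277, 1276) = 1 the prime 277 does not ramify.
(319/277) = 42^138 mod 277 = 276, giving Legendre symbol -1.
(319/277) = -1, so 277 is inert.

inert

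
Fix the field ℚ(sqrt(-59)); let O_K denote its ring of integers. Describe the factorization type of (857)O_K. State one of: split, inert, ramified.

p is inert

-59 mod 4 = 1, hence disc K = -59 and O_K = ℤ[(1+√-59)/2].
857 ∤ -59, so 857 is unramified.
Euler's criterion: (-59)^428 mod 857 = 856. Thus (-59|857) = -1.
(-59/857) = -1, so 857 is inert.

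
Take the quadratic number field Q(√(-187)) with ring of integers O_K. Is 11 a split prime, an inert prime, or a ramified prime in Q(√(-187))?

-187 mod 4 = 1, hence disc K = -187 and O_K = ℤ[(1+√-187)/2].
disc(K) = -187 = 11·(-17), so p = 11 is ramified.

ramifies in O_K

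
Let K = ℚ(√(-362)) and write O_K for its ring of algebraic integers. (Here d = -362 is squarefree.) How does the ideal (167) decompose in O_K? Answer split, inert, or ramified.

-362 mod 4 = 2, hence disc K = 4·(-362) = -1448 and O_K = ℤ[√-362].
Since gcd(167, -1448) = 1 the prime 167 does not ramify.
Euler's criterion: (-362)^83 mod 167 = 166. Thus (-362|167) = -1.
Legendre symbol -1 ⇒ 167 is inert.

inert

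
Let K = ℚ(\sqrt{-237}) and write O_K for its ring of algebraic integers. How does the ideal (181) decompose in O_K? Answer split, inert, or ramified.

d = -237 ≡ 3 (mod 4), so O_K = ℤ[√-237] and disc(K) = 4d = -948.
disc(K) = -948 is not divisible by 181; 181 is unramified.
Legendre symbol by Euler's criterion: (-237/181) ≡ (-237)^90 ≡ 1 (mod 181), i.e. (-237/181) = 1.
(-237/181) = 1, so 181 splits.

181 splits in O_K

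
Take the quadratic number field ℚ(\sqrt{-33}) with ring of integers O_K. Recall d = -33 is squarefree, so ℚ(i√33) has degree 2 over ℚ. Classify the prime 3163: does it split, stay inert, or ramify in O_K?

Since -33 ≢ 1 mod 4, the ring of integers is ℤ[√-33] with discriminant 4·(-33) = -132.
3163 ∤ -132, so 3163 is unramified.
Euler's criterion: (-33)^1581 mod 3163 = 1. Thus (-33|3163) = 1.
d is a quadratic residue mod p, hence 3163 splits in O_K.

split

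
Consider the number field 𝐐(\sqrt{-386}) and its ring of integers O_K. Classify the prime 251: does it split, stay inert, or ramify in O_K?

inert

d = -386 ≡ 2 (mod 4), so O_K = ℤ[√-386] and disc(K) = 4d = -1544.
disc(K) = -1544 is not divisible by 251; 251 is unramified.
Legendre symbol by Euler's criterion: (-386/251) ≡ (-386)^125 ≡ 250 (mod 251), i.e. (-386/251) = -1.
(-386/251) = -1, so 251 is inert.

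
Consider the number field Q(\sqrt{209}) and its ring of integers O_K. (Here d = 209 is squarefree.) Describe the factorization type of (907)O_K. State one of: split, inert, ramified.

remains prime (inert)

Since 209 ≡ 1 mod 4, the ring of integers is ℤ[(1+√209)/2] with discriminant 209.
907 ∤ 209, so 907 is unramified.
Legendre symbol by Euler's criterion: (209/907) ≡ 209^453 ≡ 906 (mod 907), i.e. (209/907) = -1.
(209/907) = -1, so 907 is inert.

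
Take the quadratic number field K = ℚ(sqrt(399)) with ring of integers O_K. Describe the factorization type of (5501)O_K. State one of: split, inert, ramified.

remains prime (inert)

399 mod 4 = 3, hence disc K = 4·399 = 1596 and O_K = ℤ[√399].
Since gcd(5501, 1596) = 1 the prime 5501 does not ramify.
Legendre symbol by Euler's criterion: (399/5501) ≡ 399^2750 ≡ 5500 (mod 5501), i.e. (399/5501) = -1.
(399/5501) = -1, so 5501 is inert.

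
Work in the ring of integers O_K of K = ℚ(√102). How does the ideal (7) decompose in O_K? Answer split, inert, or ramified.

102 mod 4 = 2, hence disc K = 4·102 = 408 and O_K = ℤ[√102].
7 ∤ 408, so 7 is unramified.
(102/7) = 4^3 mod 7 = 1, giving Legendre symbol 1.
(102/7) = 1, so 7 splits.

7 splits in O_K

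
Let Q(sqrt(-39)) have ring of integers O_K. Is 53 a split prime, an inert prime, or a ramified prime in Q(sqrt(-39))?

inert — (53) stays prime in O_K

-39 mod 4 = 1, hence disc K = -39 and O_K = ℤ[(1+√-39)/2].
53 ∤ -39, so 53 is unramified.
(-39/53) = 14^26 mod 53 = 52, giving Legendre symbol -1.
(-39/53) = -1, so 53 is inert.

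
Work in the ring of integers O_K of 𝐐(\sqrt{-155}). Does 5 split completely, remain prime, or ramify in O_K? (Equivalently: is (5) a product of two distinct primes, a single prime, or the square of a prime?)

d = -155 ≡ 1 (mod 4), so O_K = ℤ[(1+√-155)/2] and disc(K) = d = -155.
Ramification test: 5 | -155. The prime 5 ramifies in K.

p ramifies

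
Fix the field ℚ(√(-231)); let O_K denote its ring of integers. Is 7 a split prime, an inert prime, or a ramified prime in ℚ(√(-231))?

d = -231 ≡ 1 (mod 4), so O_K = ℤ[(1+√-231)/2] and disc(K) = d = -231.
Ramification test: 7 | -231. The prime 7 ramifies in K.

ramifies in O_K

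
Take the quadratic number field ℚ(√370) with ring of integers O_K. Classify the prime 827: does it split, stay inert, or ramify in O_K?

370 mod 4 = 2, hence disc K = 4·370 = 1480 and O_K = ℤ[√370].
827 ∤ 1480, so 827 is unramified.
Legendre symbol by Euler's criterion: (370/827) ≡ 370^413 ≡ 826 (mod 827), i.e. (370/827) = -1.
(370/827) = -1, so 827 is inert.

p is inert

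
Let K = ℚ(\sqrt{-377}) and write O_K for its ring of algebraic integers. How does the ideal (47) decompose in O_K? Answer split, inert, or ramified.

Since -377 ≢ 1 mod 4, the ring of integers is ℤ[√-377] with discriminant 4·(-377) = -1508.
disc(K) = -1508 is not divisible by 47; 47 is unramified.
(-377/47) = 46^23 mod 47 = 46, giving Legendre symbol -1.
d is a non-residue mod p, hence 47 remains inert in O_K.

47 remains inert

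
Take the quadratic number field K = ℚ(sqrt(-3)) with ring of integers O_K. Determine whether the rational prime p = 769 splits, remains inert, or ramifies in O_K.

splits completely

Since -3 ≡ 1 mod 4, the ring of integers is ℤ[(1+√-3)/2] with discriminant -3.
769 ∤ -3, so 769 is unramified.
(-3/769) = 766^384 mod 769 = 1, giving Legendre symbol 1.
d is a quadratic residue mod p, hence 769 splits in O_K.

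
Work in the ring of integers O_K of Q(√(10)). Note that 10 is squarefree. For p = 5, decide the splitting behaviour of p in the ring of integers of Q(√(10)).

Since 10 ≢ 1 mod 4, the ring of integers is ℤ[√10] with discriminant 4·10 = 40.
Ramification test: 5 | 40. The prime 5 ramifies in K.

ramified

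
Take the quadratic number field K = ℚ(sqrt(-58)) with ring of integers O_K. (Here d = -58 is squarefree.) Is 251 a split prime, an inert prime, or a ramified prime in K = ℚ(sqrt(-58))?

inert — (251) stays prime in O_K

d = -58 ≡ 2 (mod 4), so O_K = ℤ[√-58] and disc(K) = 4d = -232.
251 ∤ -232, so 251 is unramified.
(-58/251) = 193^125 mod 251 = 250, giving Legendre symbol -1.
d is a non-residue mod p, hence 251 remains inert in O_K.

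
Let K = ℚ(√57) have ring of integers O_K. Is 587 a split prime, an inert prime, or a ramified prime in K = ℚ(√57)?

Since 57 ≡ 1 mod 4, the ring of integers is ℤ[(1+√57)/2] with discriminant 57.
disc(K) = 57 is not divisible by 587; 587 is unramified.
Euler's criterion: 57^293 mod 587 = 586. Thus (57|587) = -1.
(57/587) = -1, so 587 is inert.

inert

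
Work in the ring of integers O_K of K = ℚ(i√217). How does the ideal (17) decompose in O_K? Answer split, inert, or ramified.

split — (17) = 𝔭₁𝔭₂ with 𝔭₁ ≠ 𝔭₂

Since -217 ≢ 1 mod 4, the ring of integers is ℤ[√-217] with discriminant 4·(-217) = -868.
disc(K) = -868 is not divisible by 17; 17 is unramified.
Compute (-217/17) via Euler: 4^((17-1)/2) mod 17 = 1, so (-217/17) = 1.
Legendre symbol 1 ⇒ 17 is split.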